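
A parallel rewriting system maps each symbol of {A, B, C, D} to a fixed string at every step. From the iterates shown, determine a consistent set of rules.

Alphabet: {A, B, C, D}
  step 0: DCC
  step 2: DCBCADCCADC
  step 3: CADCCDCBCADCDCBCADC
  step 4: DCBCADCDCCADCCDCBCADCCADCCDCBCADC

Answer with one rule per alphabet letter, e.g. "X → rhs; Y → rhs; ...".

  step 3 ⇒ step 4: CADCCDCBCADCDCBCADC ⇒ DC·B·CA·DC·DC·CA·DC·C·DC·B·CA·DC·CA·DC·C·DC·B·CA·DC
    A ↦ B
    B ↦ C
    C ↦ DC
    D ↦ CA

A->B, B->C, C->DC, D->CA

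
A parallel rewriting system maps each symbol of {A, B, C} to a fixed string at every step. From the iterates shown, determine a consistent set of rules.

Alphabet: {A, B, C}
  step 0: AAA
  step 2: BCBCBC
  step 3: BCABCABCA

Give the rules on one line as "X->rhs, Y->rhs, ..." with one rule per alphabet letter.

A->B, B->BC, C->A

  step 2 ⇒ step 3: BCBCBC ⇒ BC·A·BC·A·BC·A
    B ↦ BC
    C ↦ A
    A ↦ B  (constrained at step 0)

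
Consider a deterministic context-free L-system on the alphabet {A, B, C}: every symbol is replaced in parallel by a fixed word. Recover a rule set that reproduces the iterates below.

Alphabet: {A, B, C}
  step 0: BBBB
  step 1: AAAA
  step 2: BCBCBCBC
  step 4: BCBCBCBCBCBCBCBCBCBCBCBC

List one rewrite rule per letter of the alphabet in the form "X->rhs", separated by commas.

  step 1 ⇒ step 2: AAAA ⇒ BC·BC·BC·BC
    A ↦ BC
  step 0 ⇒ step 1: BBBB ⇒ A·A·A·A
    B ↦ A
    C ↦ AA  (constrained at step 2)

A->BC, B->A, C->AA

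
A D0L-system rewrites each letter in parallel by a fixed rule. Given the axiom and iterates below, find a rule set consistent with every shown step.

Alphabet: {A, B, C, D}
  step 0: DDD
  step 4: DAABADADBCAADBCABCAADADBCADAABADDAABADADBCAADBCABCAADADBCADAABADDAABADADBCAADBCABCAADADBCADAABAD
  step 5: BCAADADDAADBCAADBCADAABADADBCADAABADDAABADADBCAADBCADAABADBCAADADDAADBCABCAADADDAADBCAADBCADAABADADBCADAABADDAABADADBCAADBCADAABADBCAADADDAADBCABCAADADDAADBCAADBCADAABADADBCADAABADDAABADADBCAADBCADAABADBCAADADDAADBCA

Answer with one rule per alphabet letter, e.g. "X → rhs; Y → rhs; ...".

  step 4 ⇒ step 5: DAABADADBCAADBCABCAADADBCADAABADDAABADADBCAADBCABCAADADBCADAABADDAABADADBCAADBCABCAADADBCADAABAD ⇒ BCA·AD·AD·DA·AD·BCA·AD·BCA·DA·AB·AD·AD·BCA·DA·AB·AD·DA·AB·AD·AD·BCA·AD·BCA·DA·AB·AD·BCA·AD·AD·DA·AD·BCA·BCA·AD·AD·DA·AD·BCA·AD·BCA·DA·AB·AD·AD·BCA·DA·AB·AD·DA·AB·AD·AD·BCA·AD·BCA·DA·AB·AD·BCA·AD·AD·DA·AD·BCA·BCA·AD·AD·DA·AD·BCA·AD·BCA·DA·AB·AD·AD·BCA·DA·AB·AD·DA·AB·AD·AD·BCA·AD·BCA·DA·AB·AD·BCA·AD·AD·DA·AD·BCA
    A ↦ AD
    B ↦ DA
    C ↦ AB
    D ↦ BCA

A->AD, B->DA, C->AB, D->BCA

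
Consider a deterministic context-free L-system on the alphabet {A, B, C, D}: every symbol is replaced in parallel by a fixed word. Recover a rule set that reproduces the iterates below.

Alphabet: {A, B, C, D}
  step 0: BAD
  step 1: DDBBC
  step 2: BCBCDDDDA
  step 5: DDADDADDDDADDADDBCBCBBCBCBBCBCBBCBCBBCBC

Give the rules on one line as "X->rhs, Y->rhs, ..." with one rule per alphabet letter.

A->B, B->DD, C->A, D->BC

  step 1 ⇒ step 2: DDBBC ⇒ BC·BC·DD·DD·A
    B ↦ DD
    C ↦ A
    D ↦ BC
  step 0 ⇒ step 1: BAD ⇒ DD·B·BC
    A ↦ B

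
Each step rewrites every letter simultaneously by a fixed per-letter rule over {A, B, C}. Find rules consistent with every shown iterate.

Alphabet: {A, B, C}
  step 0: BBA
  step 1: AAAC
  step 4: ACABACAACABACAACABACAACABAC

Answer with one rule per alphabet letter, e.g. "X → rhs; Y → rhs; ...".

  step 0 ⇒ step 1: BBA ⇒ A·A·AC
    A ↦ AC
    B ↦ A
    C ↦ AB  (constrained at step 1)

A->AC, B->A, C->AB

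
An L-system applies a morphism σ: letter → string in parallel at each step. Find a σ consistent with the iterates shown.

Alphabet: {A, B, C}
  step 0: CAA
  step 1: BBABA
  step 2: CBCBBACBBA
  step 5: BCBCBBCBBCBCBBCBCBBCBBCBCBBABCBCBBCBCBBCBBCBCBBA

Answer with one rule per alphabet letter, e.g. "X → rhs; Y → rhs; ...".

A->BA, B->CB, C->B

  step 1 ⇒ step 2: BBABA ⇒ CB·CB·BA·CB·BA
    A ↦ BA
    B ↦ CB
  step 0 ⇒ step 1: CAA ⇒ B·BA·BA
    C ↦ B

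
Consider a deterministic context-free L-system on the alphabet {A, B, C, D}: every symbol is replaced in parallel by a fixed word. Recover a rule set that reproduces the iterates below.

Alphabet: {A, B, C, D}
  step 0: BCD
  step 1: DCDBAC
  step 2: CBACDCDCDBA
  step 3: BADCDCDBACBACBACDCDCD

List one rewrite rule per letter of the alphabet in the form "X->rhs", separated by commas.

A->CD, B->DCD, C->BA, D->C

  step 2 ⇒ step 3: CBACDCDCDBA ⇒ BA·DCD·CD·BA·C·BA·C·BA·C·DCD·CD
    A ↦ CD
    B ↦ DCD
    C ↦ BA
    D ↦ C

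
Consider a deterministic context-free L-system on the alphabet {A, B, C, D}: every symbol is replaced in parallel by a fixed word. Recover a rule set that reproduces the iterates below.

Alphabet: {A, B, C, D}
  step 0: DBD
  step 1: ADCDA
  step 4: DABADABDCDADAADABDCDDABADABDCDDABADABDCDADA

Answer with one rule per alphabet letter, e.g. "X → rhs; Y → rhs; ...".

  step 0 ⇒ step 1: DBD ⇒ A·DCD·A
    B ↦ DCD
    D ↦ A
    A ↦ DAB  (constrained at step 1)
    C ↦ D  (constrained at step 1)

A->DAB, B->DCD, C->D, D->A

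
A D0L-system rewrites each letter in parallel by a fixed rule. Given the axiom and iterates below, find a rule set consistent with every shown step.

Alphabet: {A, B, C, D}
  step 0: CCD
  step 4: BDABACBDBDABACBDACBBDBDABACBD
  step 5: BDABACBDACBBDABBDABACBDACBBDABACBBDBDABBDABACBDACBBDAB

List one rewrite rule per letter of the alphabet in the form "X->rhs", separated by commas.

A->AC, B->BD, C->B, D->AB

  step 4 ⇒ step 5: BDABACBDBDABACBDACBBDBDABACBD ⇒ BD·AB·AC·BD·AC·B·BD·AB·BD·AB·AC·BD·AC·B·BD·AB·AC·B·BD·BD·AB·BD·AB·AC·BD·AC·B·BD·AB
    A ↦ AC
    B ↦ BD
    C ↦ B
    D ↦ AB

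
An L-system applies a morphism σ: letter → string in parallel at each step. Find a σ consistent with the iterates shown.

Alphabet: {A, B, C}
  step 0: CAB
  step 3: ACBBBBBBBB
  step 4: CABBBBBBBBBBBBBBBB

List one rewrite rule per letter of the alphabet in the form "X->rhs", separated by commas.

  step 3 ⇒ step 4: ACBBBBBBBB ⇒ C·A·BB·BB·BB·BB·BB·BB·BB·BB
    A ↦ C
    B ↦ BB
    C ↦ A

A->C, B->BB, C->A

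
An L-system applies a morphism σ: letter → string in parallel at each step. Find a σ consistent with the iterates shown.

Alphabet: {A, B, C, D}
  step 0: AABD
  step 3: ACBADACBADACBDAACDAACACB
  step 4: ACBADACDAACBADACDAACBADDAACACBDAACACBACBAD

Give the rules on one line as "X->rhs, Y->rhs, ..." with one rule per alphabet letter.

A->AC, B->AD, C->B, D->DA

  step 3 ⇒ step 4: ACBADACBADACBDAACDAACACB ⇒ AC·B·AD·AC·DA·AC·B·AD·AC·DA·AC·B·AD·DA·AC·AC·B·DA·AC·AC·B·AC·B·AD
    A ↦ AC
    B ↦ AD
    C ↦ B
    D ↦ DA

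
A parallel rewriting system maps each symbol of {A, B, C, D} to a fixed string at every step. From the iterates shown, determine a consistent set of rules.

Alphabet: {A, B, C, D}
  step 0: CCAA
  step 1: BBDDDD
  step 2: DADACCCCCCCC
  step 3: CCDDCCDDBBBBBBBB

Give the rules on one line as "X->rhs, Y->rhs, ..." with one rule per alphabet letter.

A->DD, B->DA, C->B, D->CC

  step 2 ⇒ step 3: DADACCCCCCCC ⇒ CC·DD·CC·DD·B·B·B·B·B·B·B·B
    A ↦ DD
    C ↦ B
    D ↦ CC
  step 1 ⇒ step 2: BBDDDD ⇒ DA·DA·CC·CC·CC·CC
    B ↦ DA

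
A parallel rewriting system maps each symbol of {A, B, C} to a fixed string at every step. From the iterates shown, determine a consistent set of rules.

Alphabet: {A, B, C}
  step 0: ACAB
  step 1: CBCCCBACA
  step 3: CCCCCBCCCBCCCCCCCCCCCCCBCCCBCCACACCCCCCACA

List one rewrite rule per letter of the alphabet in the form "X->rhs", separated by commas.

A->CB, B->ACA, C->CC

  step 0 ⇒ step 1: ACAB ⇒ CB·CC·CB·ACA
    A ↦ CB
    B ↦ ACA
    C ↦ CC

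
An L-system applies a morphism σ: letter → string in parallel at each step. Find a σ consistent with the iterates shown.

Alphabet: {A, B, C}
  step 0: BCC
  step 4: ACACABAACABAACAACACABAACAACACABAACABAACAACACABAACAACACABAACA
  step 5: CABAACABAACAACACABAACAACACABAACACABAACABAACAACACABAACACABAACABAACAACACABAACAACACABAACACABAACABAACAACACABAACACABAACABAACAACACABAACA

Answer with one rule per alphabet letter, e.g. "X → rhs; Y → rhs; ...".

  step 4 ⇒ step 5: ACACABAACABAACAACACABAACAACACABAACABAACAACACABAACAACACABAACA ⇒ CA·BAA·CA·BAA·CA·A·CA·CA·BAA·CA·A·CA·CA·BAA·CA·CA·BAA·CA·BAA·CA·A·CA·CA·BAA·CA·CA·BAA·CA·BAA·CA·A·CA·CA·BAA·CA·A·CA·CA·BAA·CA·CA·BAA·CA·BAA·CA·A·CA·CA·BAA·CA·CA·BAA·CA·BAA·CA·A·CA·CA·BAA·CA
    A ↦ CA
    B ↦ A
    C ↦ BAA

A->CA, B->A, C->BAA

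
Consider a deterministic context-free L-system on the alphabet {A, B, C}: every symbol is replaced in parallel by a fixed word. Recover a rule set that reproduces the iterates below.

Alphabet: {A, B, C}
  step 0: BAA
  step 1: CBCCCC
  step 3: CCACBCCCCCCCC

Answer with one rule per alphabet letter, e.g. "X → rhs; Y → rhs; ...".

  step 0 ⇒ step 1: BAA ⇒ CB·CC·CC
    A ↦ CC
    B ↦ CB
    C ↦ A  (constrained at step 1)

A->CC, B->CB, C->A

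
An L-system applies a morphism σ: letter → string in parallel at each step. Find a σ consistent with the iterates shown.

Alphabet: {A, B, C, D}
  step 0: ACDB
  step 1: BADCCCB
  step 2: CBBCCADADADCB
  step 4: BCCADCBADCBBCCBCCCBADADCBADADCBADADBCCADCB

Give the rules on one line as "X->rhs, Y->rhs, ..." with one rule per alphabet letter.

A->B, B->CB, C->AD, D->CC

  step 1 ⇒ step 2: BADCCCB ⇒ CB·B·CC·AD·AD·AD·CB
    A ↦ B
    B ↦ CB
    C ↦ AD
    D ↦ CC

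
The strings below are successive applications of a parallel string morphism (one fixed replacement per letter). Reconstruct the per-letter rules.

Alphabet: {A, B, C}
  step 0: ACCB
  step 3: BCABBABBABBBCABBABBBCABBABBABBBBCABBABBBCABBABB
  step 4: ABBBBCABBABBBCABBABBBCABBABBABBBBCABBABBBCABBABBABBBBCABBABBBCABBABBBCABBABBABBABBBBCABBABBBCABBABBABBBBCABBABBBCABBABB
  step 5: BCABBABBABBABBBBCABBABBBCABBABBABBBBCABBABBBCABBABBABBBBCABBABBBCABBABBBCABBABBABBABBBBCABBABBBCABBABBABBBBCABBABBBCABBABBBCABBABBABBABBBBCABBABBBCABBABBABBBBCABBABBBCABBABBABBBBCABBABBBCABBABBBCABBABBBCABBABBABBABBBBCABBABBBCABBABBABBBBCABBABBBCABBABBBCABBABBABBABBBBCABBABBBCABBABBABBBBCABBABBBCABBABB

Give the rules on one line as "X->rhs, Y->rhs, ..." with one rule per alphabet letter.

  step 4 ⇒ step 5: ABBBBCABBABBBCABBABBBCABBABBABBBBCABBABBBCABBABBABBBBCABBABBBCABBABBBCABBABBABBABBBBCABBABBBCABBABBABBBBCABBABBBCABBABB ⇒ BC·ABB·ABB·ABB·ABB·B·BC·ABB·ABB·BC·ABB·ABB·ABB·B·BC·ABB·ABB·BC·ABB·ABB·ABB·B·BC·ABB·ABB·BC·ABB·ABB·BC·ABB·ABB·ABB·ABB·B·BC·ABB·ABB·BC·ABB·ABB·ABB·B·BC·ABB·ABB·BC·ABB·ABB·BC·ABB·ABB·ABB·ABB·B·BC·ABB·ABB·BC·ABB·ABB·ABB·B·BC·ABB·ABB·BC·ABB·ABB·ABB·B·BC·ABB·ABB·BC·ABB·ABB·BC·ABB·ABB·BC·ABB·ABB·ABB·ABB·B·BC·ABB·ABB·BC·ABB·ABB·ABB·B·BC·ABB·ABB·BC·ABB·ABB·BC·ABB·ABB·ABB·ABB·B·BC·ABB·ABB·BC·ABB·ABB·ABB·B·BC·ABB·ABB·BC·ABB·ABB
    A ↦ BC
    B ↦ ABB
    C ↦ B

A->BC, B->ABB, C->B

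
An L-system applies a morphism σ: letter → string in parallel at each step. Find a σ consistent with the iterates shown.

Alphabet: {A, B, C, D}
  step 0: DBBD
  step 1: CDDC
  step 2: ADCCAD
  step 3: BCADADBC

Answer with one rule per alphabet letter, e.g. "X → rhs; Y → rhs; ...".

A->B, B->D, C->AD, D->C

  step 2 ⇒ step 3: ADCCAD ⇒ B·C·AD·AD·B·C
    A ↦ B
    C ↦ AD
    D ↦ C
  step 0 ⇒ step 1: DBBD ⇒ C·D·D·C
    B ↦ D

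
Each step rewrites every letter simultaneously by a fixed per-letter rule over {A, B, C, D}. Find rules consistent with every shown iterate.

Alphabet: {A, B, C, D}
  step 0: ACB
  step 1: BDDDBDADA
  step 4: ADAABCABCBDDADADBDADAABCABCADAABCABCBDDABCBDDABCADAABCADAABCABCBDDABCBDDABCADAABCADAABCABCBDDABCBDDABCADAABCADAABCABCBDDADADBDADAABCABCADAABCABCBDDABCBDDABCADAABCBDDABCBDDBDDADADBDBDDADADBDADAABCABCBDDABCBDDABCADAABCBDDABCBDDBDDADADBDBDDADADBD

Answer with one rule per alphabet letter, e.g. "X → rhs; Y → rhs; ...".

  step 0 ⇒ step 1: ACB ⇒ BDD·DBD·ADA
    A ↦ BDD
    B ↦ ADA
    C ↦ DBD
    D ↦ ABC  (constrained at step 1)

A->BDD, B->ADA, C->DBD, D->ABC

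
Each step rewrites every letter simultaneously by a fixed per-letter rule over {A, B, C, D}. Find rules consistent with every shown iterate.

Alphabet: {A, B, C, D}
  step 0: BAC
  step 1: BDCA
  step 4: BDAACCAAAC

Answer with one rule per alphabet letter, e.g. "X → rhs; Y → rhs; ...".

  step 0 ⇒ step 1: BAC ⇒ BD·C·A
    A ↦ C
    B ↦ BD
    C ↦ A
    D ↦ AA  (constrained at step 1)

A->C, B->BD, C->A, D->AA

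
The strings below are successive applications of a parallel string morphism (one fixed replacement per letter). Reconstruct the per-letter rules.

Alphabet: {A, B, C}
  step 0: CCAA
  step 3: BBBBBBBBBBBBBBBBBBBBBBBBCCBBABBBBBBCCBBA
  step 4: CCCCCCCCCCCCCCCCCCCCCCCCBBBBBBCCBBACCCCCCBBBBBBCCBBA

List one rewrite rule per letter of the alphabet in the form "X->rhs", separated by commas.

A->BBA, B->C, C->BBB

  step 3 ⇒ step 4: BBBBBBBBBBBBBBBBBBBBBBBBCCBBABBBBBBCCBBA ⇒ C·C·C·C·C·C·C·C·C·C·C·C·C·C·C·C·C·C·C·C·C·C·C·C·BBB·BBB·C·C·BBA·C·C·C·C·C·C·BBB·BBB·C·C·BBA
    A ↦ BBA
    B ↦ C
    C ↦ BBB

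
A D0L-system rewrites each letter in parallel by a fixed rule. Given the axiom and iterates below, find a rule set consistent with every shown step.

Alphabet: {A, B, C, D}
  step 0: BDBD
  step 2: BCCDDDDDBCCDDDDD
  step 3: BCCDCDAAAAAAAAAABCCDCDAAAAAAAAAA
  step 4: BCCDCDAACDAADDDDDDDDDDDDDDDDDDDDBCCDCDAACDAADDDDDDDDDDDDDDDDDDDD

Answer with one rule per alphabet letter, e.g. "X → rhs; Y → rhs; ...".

  step 3 ⇒ step 4: BCCDCDAAAAAAAAAABCCDCDAAAAAAAAAA ⇒ BC·CD·CD·AA·CD·AA·DD·DD·DD·DD·DD·DD·DD·DD·DD·DD·BC·CD·CD·AA·CD·AA·DD·DD·DD·DD·DD·DD·DD·DD·DD·DD
    A ↦ DD
    B ↦ BC
    C ↦ CD
    D ↦ AA

A->DD, B->BC, C->CD, D->AA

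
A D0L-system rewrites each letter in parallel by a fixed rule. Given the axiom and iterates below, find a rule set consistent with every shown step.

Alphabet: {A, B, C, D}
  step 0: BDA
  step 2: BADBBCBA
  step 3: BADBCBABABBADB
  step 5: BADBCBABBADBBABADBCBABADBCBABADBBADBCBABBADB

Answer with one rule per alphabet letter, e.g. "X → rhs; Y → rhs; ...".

A->DB, B->BA, C->B, D->C

  step 2 ⇒ step 3: BADBBCBA ⇒ BA·DB·C·BA·BA·B·BA·DB
    A ↦ DB
    B ↦ BA
    C ↦ B
    D ↦ C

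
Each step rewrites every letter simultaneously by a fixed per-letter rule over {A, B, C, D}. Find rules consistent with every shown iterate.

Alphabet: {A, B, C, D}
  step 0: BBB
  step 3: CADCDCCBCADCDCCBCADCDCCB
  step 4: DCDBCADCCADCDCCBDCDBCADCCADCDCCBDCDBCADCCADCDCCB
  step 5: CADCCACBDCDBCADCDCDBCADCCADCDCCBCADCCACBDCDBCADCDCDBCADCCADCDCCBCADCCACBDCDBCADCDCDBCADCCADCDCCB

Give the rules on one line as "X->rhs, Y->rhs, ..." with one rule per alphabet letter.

  step 4 ⇒ step 5: DCDBCADCCADCDCCBDCDBCADCCADCDCCBDCDBCADCCADCDCCB ⇒ CA·DC·CA·CB·DC·DB·CA·DC·DC·DB·CA·DC·CA·DC·DC·CB·CA·DC·CA·CB·DC·DB·CA·DC·DC·DB·CA·DC·CA·DC·DC·CB·CA·DC·CA·CB·DC·DB·CA·DC·DC·DB·CA·DC·CA·DC·DC·CB
    A ↦ DB
    B ↦ CB
    C ↦ DC
    D ↦ CA

A->DB, B->CB, C->DC, D->CA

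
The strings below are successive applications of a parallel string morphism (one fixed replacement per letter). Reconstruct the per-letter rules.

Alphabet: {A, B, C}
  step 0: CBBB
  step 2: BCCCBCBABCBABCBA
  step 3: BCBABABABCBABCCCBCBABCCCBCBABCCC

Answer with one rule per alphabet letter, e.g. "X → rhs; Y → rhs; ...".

  step 2 ⇒ step 3: BCCCBCBABCBABCBA ⇒ BC·BA·BA·BA·BC·BA·BC·CC·BC·BA·BC·CC·BC·BA·BC·CC
    A ↦ CC
    B ↦ BC
    C ↦ BA

A->CC, B->BC, C->BA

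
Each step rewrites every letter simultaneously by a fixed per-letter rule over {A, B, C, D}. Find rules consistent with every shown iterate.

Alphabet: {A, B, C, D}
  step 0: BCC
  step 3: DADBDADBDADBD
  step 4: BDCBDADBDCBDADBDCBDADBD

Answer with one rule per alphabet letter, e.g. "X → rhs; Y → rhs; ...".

A->C, B->AD, C->D, D->BD

  step 3 ⇒ step 4: DADBDADBDADBD ⇒ BD·C·BD·AD·BD·C·BD·AD·BD·C·BD·AD·BD
    A ↦ C
    B ↦ AD
    D ↦ BD
    C ↦ D  (constrained at step 0)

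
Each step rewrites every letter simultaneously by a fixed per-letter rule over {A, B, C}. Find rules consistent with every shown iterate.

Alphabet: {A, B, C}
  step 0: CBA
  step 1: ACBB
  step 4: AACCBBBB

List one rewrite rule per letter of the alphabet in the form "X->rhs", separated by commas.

  step 0 ⇒ step 1: CBA ⇒ A·C·BB
    A ↦ BB
    B ↦ C
    C ↦ A

A->BB, B->C, C->A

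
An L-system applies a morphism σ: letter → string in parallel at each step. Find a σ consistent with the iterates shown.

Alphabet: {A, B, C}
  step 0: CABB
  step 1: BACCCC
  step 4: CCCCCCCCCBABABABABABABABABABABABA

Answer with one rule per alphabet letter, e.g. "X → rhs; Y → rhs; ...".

  step 0 ⇒ step 1: CABB ⇒ BA·CC·C·C
    A ↦ CC
    B ↦ C
    C ↦ BA

A->CC, B->C, C->BA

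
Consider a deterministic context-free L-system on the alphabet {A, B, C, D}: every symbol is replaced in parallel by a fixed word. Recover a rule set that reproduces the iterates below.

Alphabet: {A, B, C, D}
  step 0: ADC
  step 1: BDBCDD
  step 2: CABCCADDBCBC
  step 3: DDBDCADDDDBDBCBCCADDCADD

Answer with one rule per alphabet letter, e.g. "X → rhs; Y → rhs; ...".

A->BD, B->CA, C->DD, D->BC

  step 2 ⇒ step 3: CABCCADDBCBC ⇒ DD·BD·CA·DD·DD·BD·BC·BC·CA·DD·CA·DD
    A ↦ BD
    B ↦ CA
    C ↦ DD
    D ↦ BC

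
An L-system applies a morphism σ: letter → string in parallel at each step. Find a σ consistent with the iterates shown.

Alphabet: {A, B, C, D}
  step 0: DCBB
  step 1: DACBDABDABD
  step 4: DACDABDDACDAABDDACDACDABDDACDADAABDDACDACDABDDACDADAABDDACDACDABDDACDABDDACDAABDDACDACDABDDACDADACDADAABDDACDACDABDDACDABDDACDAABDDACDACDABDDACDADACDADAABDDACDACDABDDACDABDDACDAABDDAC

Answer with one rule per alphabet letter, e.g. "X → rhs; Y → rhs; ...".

A->DA, B->ABD, C->BD, D->DAC

  step 0 ⇒ step 1: DCBB ⇒ DAC·BD·ABD·ABD
    B ↦ ABD
    C ↦ BD
    D ↦ DAC
    A ↦ DA  (constrained at step 1)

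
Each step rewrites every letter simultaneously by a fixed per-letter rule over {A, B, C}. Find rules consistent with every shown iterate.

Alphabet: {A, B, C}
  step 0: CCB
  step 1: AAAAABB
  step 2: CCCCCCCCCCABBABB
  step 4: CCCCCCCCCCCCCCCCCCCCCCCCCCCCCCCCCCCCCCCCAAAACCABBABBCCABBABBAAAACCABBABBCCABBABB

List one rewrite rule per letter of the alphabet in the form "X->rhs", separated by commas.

  step 1 ⇒ step 2: AAAAABB ⇒ CC·CC·CC·CC·CC·ABB·ABB
    A ↦ CC
    B ↦ ABB
  step 0 ⇒ step 1: CCB ⇒ AA·AA·ABB
    C ↦ AA

A->CC, B->ABB, C->AA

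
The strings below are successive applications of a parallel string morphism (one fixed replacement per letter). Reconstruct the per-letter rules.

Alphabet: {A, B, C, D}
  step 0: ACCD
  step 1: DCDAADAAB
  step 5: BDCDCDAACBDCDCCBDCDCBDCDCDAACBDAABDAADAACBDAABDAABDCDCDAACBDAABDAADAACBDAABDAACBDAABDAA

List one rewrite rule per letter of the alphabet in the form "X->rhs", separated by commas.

  step 0 ⇒ step 1: ACCD ⇒ DC·DAA·DAA·B
    A ↦ DC
    C ↦ DAA
    D ↦ B
    B ↦ C  (constrained at step 1)

A->DC, B->C, C->DAA, D->B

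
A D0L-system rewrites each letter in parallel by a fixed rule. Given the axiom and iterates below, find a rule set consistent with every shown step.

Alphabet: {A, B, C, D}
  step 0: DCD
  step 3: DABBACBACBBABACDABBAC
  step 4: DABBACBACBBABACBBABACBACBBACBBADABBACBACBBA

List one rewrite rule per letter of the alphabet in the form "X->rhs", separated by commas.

  step 3 ⇒ step 4: DABBACBACBBABACDABBAC ⇒ DA·B·BAC·BAC·B·BA·BAC·B·BA·BAC·BAC·B·BAC·B·BA·DA·B·BAC·BAC·B·BA
    A ↦ B
    B ↦ BAC
    C ↦ BA
    D ↦ DA

A->B, B->BAC, C->BA, D->DA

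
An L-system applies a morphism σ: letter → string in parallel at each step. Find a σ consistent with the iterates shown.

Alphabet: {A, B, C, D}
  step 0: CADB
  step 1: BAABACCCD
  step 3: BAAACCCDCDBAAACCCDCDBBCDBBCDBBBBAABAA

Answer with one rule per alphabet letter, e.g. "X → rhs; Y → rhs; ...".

  step 0 ⇒ step 1: CADB ⇒ BAA·B·ACC·CD
    A ↦ B
    B ↦ CD
    C ↦ BAA
    D ↦ ACC

A->B, B->CD, C->BAA, D->ACC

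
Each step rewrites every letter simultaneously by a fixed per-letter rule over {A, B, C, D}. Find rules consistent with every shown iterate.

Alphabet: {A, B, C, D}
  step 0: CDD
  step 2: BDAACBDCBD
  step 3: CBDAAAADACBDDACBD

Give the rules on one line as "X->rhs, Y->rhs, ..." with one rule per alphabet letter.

A->AA, B->C, C->DA, D->BD

  step 2 ⇒ step 3: BDAACBDCBD ⇒ C·BD·AA·AA·DA·C·BD·DA·C·BD
    A ↦ AA
    B ↦ C
    C ↦ DA
    D ↦ BD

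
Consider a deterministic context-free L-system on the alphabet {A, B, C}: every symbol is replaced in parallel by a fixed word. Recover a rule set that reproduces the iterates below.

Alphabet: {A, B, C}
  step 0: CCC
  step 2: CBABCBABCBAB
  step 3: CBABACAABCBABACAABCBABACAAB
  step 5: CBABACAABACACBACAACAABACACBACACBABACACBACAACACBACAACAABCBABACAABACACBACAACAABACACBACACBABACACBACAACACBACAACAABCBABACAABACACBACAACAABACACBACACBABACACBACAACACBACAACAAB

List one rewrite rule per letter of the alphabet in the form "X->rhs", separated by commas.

  step 2 ⇒ step 3: CBABCBABCBAB ⇒ CB·AB·ACA·AB·CB·AB·ACA·AB·CB·AB·ACA·AB
    A ↦ ACA
    B ↦ AB
    C ↦ CB

A->ACA, B->AB, C->CB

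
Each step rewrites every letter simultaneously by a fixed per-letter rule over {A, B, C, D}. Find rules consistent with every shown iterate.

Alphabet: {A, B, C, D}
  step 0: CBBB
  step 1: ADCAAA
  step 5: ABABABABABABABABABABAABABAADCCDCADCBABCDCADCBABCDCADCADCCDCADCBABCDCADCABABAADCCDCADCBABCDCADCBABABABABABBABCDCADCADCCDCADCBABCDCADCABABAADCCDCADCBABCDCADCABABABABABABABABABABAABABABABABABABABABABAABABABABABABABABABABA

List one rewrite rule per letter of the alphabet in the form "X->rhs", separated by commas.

A->BAB, B->A, C->ADC, D->CDC

  step 0 ⇒ step 1: CBBB ⇒ ADC·A·A·A
    B ↦ A
    C ↦ ADC
    A ↦ BAB  (constrained at step 1)
    D ↦ CDC  (constrained at step 1)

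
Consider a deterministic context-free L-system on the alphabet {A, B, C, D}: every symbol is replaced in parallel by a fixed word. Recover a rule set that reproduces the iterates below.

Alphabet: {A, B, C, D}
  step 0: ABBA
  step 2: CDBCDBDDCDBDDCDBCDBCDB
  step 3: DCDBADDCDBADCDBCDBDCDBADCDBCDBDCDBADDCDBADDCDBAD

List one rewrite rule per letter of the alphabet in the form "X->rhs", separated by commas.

  step 2 ⇒ step 3: CDBCDBDDCDBDDCDBCDBCDB ⇒ D·CDB·AD·D·CDB·AD·CDB·CDB·D·CDB·AD·CDB·CDB·D·CDB·AD·D·CDB·AD·D·CDB·AD
    B ↦ AD
    C ↦ D
    D ↦ CDB
    A ↦ DD  (constrained at step 0)

A->DD, B->AD, C->D, D->CDB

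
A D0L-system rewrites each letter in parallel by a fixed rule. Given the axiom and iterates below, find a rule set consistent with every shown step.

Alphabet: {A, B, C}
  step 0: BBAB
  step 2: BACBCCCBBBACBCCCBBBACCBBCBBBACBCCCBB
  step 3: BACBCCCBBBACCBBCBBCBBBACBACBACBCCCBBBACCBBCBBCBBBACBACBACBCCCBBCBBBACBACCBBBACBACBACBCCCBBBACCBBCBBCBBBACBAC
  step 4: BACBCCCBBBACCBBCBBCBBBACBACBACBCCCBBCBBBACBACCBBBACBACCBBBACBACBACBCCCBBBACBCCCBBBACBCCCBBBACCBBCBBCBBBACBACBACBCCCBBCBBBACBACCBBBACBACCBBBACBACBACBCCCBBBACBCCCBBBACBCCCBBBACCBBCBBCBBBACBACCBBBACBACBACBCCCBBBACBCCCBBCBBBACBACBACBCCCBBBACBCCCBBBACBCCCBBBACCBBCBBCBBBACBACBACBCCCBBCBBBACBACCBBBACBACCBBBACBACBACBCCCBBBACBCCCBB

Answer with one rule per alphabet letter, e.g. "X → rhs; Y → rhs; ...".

  step 3 ⇒ step 4: BACBCCCBBBACCBBCBBCBBBACBACBACBCCCBBBACCBBCBBCBBBACBACBACBCCCBBCBBBACBACCBBBACBACBACBCCCBBBACCBBCBBCBBBACBAC ⇒ BAC·BCC·CBB·BAC·CBB·CBB·CBB·BAC·BAC·BAC·BCC·CBB·CBB·BAC·BAC·CBB·BAC·BAC·CBB·BAC·BAC·BAC·BCC·CBB·BAC·BCC·CBB·BAC·BCC·CBB·BAC·CBB·CBB·CBB·BAC·BAC·BAC·BCC·CBB·CBB·BAC·BAC·CBB·BAC·BAC·CBB·BAC·BAC·BAC·BCC·CBB·BAC·BCC·CBB·BAC·BCC·CBB·BAC·CBB·CBB·CBB·BAC·BAC·CBB·BAC·BAC·BAC·BCC·CBB·BAC·BCC·CBB·CBB·BAC·BAC·BAC·BCC·CBB·BAC·BCC·CBB·BAC·BCC·CBB·BAC·CBB·CBB·CBB·BAC·BAC·BAC·BCC·CBB·CBB·BAC·BAC·CBB·BAC·BAC·CBB·BAC·BAC·BAC·BCC·CBB·BAC·BCC·CBB
    A ↦ BCC
    B ↦ BAC
    C ↦ CBB

A->BCC, B->BAC, C->CBB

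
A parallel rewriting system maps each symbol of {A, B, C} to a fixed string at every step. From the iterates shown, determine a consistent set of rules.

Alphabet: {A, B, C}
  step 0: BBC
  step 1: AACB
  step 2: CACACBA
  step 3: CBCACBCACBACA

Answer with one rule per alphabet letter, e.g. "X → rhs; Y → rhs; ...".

  step 2 ⇒ step 3: CACACBA ⇒ CB·CA·CB·CA·CB·A·CA
    A ↦ CA
    B ↦ A
    C ↦ CB

A->CA, B->A, C->CB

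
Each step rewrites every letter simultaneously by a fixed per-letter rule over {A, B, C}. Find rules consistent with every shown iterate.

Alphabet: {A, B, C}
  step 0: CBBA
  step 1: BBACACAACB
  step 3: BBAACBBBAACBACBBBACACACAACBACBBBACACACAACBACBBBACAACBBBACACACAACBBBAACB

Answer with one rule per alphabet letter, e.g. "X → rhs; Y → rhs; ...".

  step 0 ⇒ step 1: CBBA ⇒ BBA·CA·CA·ACB
    A ↦ ACB
    B ↦ CA
    C ↦ BBA

A->ACB, B->CA, C->BBA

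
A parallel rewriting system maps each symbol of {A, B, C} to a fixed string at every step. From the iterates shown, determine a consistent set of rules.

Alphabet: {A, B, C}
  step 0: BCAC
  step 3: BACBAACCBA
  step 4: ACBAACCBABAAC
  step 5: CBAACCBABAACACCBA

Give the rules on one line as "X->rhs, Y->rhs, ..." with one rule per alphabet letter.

A->C, B->A, C->BA

  step 4 ⇒ step 5: ACBAACCBABAAC ⇒ C·BA·A·C·C·BA·BA·A·C·A·C·C·BA
    A ↦ C
    B ↦ A
    C ↦ BA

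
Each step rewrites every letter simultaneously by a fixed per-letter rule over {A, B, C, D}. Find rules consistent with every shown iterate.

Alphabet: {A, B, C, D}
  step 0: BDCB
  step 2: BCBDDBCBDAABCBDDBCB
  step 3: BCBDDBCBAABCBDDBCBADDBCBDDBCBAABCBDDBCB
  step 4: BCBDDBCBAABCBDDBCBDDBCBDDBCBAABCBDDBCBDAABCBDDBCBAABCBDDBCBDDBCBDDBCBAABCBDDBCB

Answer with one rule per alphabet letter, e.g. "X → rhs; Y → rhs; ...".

  step 3 ⇒ step 4: BCBDDBCBAABCBDDBCBADDBCBDDBCBAABCBDDBCB ⇒ BCB·DD·BCB·A·A·BCB·DD·BCB·D·D·BCB·DD·BCB·A·A·BCB·DD·BCB·D·A·A·BCB·DD·BCB·A·A·BCB·DD·BCB·D·D·BCB·DD·BCB·A·A·BCB·DD·BCB
    A ↦ D
    B ↦ BCB
    C ↦ DD
    D ↦ A

A->D, B->BCB, C->DD, D->A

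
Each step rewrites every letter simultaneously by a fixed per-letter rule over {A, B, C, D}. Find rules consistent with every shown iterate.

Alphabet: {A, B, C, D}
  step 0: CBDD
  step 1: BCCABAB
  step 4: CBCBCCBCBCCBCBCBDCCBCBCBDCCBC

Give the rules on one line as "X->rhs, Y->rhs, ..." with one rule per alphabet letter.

  step 0 ⇒ step 1: CBDD ⇒ BC·C·AB·AB
    B ↦ C
    C ↦ BC
    D ↦ AB
    A ↦ BD  (constrained at step 1)

A->BD, B->C, C->BC, D->AB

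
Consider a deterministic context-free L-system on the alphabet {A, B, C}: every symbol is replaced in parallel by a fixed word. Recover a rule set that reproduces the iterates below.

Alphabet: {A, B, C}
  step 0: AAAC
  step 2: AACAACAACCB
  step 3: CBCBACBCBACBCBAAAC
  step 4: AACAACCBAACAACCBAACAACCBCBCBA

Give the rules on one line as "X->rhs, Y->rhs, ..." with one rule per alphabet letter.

A->CB, B->AC, C->A

  step 3 ⇒ step 4: CBCBACBCBACBCBAAAC ⇒ A·AC·A·AC·CB·A·AC·A·AC·CB·A·AC·A·AC·CB·CB·CB·A
    A ↦ CB
    B ↦ AC
    C ↦ A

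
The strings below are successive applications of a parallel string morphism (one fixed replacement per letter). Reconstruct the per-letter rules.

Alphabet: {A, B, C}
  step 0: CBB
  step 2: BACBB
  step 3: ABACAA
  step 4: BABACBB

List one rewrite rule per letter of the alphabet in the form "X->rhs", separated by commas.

A->B, B->A, C->AC

  step 3 ⇒ step 4: ABACAA ⇒ B·A·B·AC·B·B
    A ↦ B
    B ↦ A
    C ↦ AC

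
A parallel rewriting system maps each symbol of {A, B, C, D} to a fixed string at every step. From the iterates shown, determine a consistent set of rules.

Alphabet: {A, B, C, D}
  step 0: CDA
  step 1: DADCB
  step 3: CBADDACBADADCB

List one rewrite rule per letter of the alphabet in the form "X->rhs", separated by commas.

A->CB, B->A, C->D, D->AD

  step 0 ⇒ step 1: CDA ⇒ D·AD·CB
    A ↦ CB
    C ↦ D
    D ↦ AD
    B ↦ A  (constrained at step 1)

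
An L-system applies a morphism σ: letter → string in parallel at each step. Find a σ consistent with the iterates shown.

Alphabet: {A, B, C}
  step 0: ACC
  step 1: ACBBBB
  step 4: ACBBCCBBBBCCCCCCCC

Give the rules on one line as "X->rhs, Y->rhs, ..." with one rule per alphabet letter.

  step 0 ⇒ step 1: ACC ⇒ AC·BB·BB
    A ↦ AC
    C ↦ BB
    B ↦ C  (constrained at step 1)

A->AC, B->C, C->BB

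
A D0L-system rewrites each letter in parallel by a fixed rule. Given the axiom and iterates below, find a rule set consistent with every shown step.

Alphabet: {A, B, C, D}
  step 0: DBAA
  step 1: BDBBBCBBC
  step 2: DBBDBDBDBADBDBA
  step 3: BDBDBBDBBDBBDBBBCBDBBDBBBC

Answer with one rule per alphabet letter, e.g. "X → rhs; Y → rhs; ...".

  step 2 ⇒ step 3: DBBDBDBDBADBDBA ⇒ B·DB·DB·B·DB·B·DB·B·DB·BBC·B·DB·B·DB·BBC
    A ↦ BBC
    B ↦ DB
    D ↦ B
  step 1 ⇒ step 2: BDBBBCBBC ⇒ DB·B·DB·DB·DB·A·DB·DB·A
    C ↦ A

A->BBC, B->DB, C->A, D->B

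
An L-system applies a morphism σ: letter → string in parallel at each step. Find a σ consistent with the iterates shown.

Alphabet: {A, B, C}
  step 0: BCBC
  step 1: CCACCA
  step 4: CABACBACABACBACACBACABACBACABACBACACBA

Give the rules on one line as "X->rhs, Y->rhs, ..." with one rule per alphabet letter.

  step 0 ⇒ step 1: BCBC ⇒ C·CA·C·CA
    B ↦ C
    C ↦ CA
    A ↦ BA  (constrained at step 1)

A->BA, B->C, C->CA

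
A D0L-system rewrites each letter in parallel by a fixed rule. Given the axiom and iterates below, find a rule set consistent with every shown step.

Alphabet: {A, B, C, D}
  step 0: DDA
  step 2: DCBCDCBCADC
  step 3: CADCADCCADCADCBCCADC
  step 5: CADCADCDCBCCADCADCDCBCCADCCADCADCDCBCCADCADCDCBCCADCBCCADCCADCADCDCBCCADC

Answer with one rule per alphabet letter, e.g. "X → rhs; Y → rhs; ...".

A->BC, B->A, C->DC, D->CA

  step 2 ⇒ step 3: DCBCDCBCADC ⇒ CA·DC·A·DC·CA·DC·A·DC·BC·CA·DC
    A ↦ BC
    B ↦ A
    C ↦ DC
    D ↦ CA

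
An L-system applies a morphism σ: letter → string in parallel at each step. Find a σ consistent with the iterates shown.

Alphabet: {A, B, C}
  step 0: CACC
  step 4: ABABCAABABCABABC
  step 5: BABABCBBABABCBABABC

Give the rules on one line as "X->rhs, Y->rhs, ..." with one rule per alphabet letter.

  step 4 ⇒ step 5: ABABCAABABCABABC ⇒ B·A·B·A·BC·B·B·A·B·A·BC·B·A·B·A·BC
    A ↦ B
    B ↦ A
    C ↦ BC

A->B, B->A, C->BC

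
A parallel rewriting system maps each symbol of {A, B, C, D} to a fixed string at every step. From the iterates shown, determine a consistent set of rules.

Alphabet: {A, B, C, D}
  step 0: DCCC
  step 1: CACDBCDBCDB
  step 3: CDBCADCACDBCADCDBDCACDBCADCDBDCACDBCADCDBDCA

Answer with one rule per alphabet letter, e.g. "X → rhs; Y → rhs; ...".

  step 0 ⇒ step 1: DCCC ⇒ CA·CDB·CDB·CDB
    C ↦ CDB
    D ↦ CA
    A ↦ D  (constrained at step 1)
    B ↦ D  (constrained at step 1)

A->D, B->D, C->CDB, D->CA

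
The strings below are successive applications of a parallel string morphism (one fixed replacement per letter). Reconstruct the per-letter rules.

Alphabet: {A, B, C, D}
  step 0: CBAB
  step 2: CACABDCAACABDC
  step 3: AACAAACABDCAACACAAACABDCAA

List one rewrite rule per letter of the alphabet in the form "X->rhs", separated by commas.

  step 2 ⇒ step 3: CACABDCAACABDC ⇒ AA·CA·AA·CA·BD·C·AA·CA·CA·AA·CA·BD·C·AA
    A ↦ CA
    B ↦ BD
    C ↦ AA
    D ↦ C

A->CA, B->BD, C->AA, D->C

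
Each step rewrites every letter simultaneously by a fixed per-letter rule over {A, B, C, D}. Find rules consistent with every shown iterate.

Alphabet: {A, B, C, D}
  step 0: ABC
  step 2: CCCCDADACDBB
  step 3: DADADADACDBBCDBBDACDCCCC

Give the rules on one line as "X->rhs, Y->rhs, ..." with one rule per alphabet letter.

A->BB, B->CC, C->DA, D->CD

  step 2 ⇒ step 3: CCCCDADACDBB ⇒ DA·DA·DA·DA·CD·BB·CD·BB·DA·CD·CC·CC
    A ↦ BB
    B ↦ CC
    C ↦ DA
    D ↦ CD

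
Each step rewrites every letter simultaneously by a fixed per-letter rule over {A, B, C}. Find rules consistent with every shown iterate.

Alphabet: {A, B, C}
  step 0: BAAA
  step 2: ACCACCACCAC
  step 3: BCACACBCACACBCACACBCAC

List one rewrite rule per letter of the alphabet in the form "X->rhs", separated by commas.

A->BC, B->C, C->AC

  step 2 ⇒ step 3: ACCACCACCAC ⇒ BC·AC·AC·BC·AC·AC·BC·AC·AC·BC·AC
    A ↦ BC
    C ↦ AC
    B ↦ C  (constrained at step 0)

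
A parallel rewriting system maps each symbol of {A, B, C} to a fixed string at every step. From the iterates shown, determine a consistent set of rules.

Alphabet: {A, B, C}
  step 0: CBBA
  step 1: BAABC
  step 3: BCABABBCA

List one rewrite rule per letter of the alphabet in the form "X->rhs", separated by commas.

A->BC, B->A, C->B

  step 0 ⇒ step 1: CBBA ⇒ B·A·A·BC
    A ↦ BC
    B ↦ A
    C ↦ B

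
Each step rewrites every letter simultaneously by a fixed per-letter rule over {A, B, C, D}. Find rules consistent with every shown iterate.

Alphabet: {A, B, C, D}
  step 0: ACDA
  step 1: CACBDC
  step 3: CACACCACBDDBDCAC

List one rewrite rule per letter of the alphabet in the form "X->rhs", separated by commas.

  step 0 ⇒ step 1: ACDA ⇒ C·AC·BD·C
    A ↦ C
    C ↦ AC
    D ↦ BD
    B ↦ D  (constrained at step 1)

A->C, B->D, C->AC, D->BD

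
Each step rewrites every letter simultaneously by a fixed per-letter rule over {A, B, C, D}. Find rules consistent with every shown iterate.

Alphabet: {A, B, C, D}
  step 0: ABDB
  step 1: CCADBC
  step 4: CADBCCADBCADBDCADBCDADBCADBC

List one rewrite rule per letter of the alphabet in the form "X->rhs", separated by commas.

A->C, B->C, C->D, D->ADB

  step 0 ⇒ step 1: ABDB ⇒ C·C·ADB·C
    A ↦ C
    B ↦ C
    D ↦ ADB
    C ↦ D  (constrained at step 1)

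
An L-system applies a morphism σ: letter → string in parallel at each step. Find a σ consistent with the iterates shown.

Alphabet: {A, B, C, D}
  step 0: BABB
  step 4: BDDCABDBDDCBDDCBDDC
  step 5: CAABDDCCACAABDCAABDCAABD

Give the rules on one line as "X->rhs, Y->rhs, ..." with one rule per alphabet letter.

  step 4 ⇒ step 5: BDDCABDBDDCBDDCBDDC ⇒ C·A·A·BD·DC·C·A·C·A·A·BD·C·A·A·BD·C·A·A·BD
    A ↦ DC
    B ↦ C
    C ↦ BD
    D ↦ A

A->DC, B->C, C->BD, D->A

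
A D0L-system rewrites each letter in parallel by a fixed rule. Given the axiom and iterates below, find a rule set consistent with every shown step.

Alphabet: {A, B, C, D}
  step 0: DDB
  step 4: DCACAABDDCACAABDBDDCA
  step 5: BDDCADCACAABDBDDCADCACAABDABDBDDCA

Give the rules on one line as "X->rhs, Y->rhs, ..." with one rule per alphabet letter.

A->CA, B->A, C->D, D->BD

  step 4 ⇒ step 5: DCACAABDDCACAABDBDDCA ⇒ BD·D·CA·D·CA·CA·A·BD·BD·D·CA·D·CA·CA·A·BD·A·BD·BD·D·CA
    A ↦ CA
    B ↦ A
    C ↦ D
    D ↦ BD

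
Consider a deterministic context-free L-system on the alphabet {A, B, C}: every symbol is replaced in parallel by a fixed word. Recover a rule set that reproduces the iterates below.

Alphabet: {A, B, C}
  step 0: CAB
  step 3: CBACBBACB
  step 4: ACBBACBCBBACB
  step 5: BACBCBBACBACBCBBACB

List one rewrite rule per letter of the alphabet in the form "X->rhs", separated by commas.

  step 4 ⇒ step 5: ACBBACBCBBACB ⇒ B·A·CB·CB·B·A·CB·A·CB·CB·B·A·CB
    A ↦ B
    B ↦ CB
    C ↦ A

A->B, B->CB, C->A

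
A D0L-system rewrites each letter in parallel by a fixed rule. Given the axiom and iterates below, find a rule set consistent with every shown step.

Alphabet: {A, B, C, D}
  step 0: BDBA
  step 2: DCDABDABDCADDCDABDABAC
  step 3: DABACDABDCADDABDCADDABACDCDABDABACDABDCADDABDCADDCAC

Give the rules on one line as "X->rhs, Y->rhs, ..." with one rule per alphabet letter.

  step 2 ⇒ step 3: DCDABDABDCADDCDABDABAC ⇒ DAB·AC·DAB·DC·AD·DAB·DC·AD·DAB·AC·DC·DAB·DAB·AC·DAB·DC·AD·DAB·DC·AD·DC·AC
    A ↦ DC
    B ↦ AD
    C ↦ AC
    D ↦ DAB

A->DC, B->AD, C->AC, D->DAB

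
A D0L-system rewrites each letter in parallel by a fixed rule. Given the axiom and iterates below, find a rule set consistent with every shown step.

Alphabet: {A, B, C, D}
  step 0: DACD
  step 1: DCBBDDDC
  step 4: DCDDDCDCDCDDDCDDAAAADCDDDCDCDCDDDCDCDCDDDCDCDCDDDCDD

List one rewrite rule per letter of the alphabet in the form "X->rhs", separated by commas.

A->BB, B->A, C->DD, D->DC

  step 0 ⇒ step 1: DACD ⇒ DC·BB·DD·DC
    A ↦ BB
    C ↦ DD
    D ↦ DC
    B ↦ A  (constrained at step 1)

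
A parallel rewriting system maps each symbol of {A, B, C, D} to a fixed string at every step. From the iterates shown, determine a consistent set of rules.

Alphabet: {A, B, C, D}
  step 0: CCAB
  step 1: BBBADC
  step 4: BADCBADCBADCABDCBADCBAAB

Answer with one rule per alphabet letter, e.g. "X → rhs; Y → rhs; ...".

A->BA, B->DC, C->B, D->A

  step 0 ⇒ step 1: CCAB ⇒ B·B·BA·DC
    A ↦ BA
    B ↦ DC
    C ↦ B
    D ↦ A  (constrained at step 1)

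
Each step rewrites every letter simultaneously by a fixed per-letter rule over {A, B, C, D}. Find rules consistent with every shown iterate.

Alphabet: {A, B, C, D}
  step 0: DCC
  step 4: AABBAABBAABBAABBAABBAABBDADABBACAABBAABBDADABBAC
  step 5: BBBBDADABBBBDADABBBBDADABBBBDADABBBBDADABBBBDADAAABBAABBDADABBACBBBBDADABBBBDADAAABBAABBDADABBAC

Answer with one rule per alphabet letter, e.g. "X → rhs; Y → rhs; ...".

A->BB, B->DA, C->AC, D->AA

  step 4 ⇒ step 5: AABBAABBAABBAABBAABBAABBDADABBACAABBAABBDADABBAC ⇒ BB·BB·DA·DA·BB·BB·DA·DA·BB·BB·DA·DA·BB·BB·DA·DA·BB·BB·DA·DA·BB·BB·DA·DA·AA·BB·AA·BB·DA·DA·BB·AC·BB·BB·DA·DA·BB·BB·DA·DA·AA·BB·AA·BB·DA·DA·BB·AC
    A ↦ BB
    B ↦ DA
    C ↦ AC
    D ↦ AA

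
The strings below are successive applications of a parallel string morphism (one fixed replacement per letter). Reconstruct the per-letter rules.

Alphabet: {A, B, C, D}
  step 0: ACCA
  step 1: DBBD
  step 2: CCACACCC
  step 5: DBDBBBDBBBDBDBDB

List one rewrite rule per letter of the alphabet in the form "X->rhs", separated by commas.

  step 1 ⇒ step 2: DBBD ⇒ CC·AC·AC·CC
    B ↦ AC
    D ↦ CC
  step 0 ⇒ step 1: ACCA ⇒ D·B·B·D
    A ↦ D
  step 0 ⇒ step 1: ACCA ⇒ D·B·B·D
    C ↦ B

A->D, B->AC, C->B, D->CC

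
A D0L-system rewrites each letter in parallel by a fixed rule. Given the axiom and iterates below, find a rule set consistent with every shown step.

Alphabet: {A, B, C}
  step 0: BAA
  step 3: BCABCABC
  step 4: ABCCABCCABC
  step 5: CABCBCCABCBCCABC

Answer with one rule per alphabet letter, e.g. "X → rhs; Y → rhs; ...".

A->C, B->A, C->BC

  step 4 ⇒ step 5: ABCCABCCABC ⇒ C·A·BC·BC·C·A·BC·BC·C·A·BC
    A ↦ C
    B ↦ A
    C ↦ BC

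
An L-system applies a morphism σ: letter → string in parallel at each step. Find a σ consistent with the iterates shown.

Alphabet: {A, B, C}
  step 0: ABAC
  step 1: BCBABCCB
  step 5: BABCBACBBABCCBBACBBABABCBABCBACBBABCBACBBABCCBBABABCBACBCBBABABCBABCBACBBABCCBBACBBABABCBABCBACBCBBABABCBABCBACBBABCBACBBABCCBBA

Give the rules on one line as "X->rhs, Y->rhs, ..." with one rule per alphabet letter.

  step 0 ⇒ step 1: ABAC ⇒ BC·BA·BC·CB
    A ↦ BC
    B ↦ BA
    C ↦ CB

A->BC, B->BA, C->CB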